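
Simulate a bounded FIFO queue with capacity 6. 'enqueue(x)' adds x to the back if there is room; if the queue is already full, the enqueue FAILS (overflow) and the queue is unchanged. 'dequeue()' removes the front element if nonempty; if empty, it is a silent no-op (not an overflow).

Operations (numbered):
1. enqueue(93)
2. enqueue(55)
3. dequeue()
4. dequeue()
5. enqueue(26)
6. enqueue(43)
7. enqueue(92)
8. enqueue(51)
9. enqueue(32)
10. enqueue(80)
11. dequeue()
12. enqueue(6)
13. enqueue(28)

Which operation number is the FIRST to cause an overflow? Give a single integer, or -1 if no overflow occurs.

Answer: 13

Derivation:
1. enqueue(93): size=1
2. enqueue(55): size=2
3. dequeue(): size=1
4. dequeue(): size=0
5. enqueue(26): size=1
6. enqueue(43): size=2
7. enqueue(92): size=3
8. enqueue(51): size=4
9. enqueue(32): size=5
10. enqueue(80): size=6
11. dequeue(): size=5
12. enqueue(6): size=6
13. enqueue(28): size=6=cap → OVERFLOW (fail)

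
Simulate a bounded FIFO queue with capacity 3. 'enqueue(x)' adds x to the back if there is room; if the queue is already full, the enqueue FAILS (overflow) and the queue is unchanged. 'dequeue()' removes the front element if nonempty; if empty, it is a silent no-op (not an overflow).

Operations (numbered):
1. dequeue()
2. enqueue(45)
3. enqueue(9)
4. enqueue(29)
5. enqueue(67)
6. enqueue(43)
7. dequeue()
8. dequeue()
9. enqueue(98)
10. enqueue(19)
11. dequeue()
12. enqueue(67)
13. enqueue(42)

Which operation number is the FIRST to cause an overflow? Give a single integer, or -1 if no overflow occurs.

Answer: 5

Derivation:
1. dequeue(): empty, no-op, size=0
2. enqueue(45): size=1
3. enqueue(9): size=2
4. enqueue(29): size=3
5. enqueue(67): size=3=cap → OVERFLOW (fail)
6. enqueue(43): size=3=cap → OVERFLOW (fail)
7. dequeue(): size=2
8. dequeue(): size=1
9. enqueue(98): size=2
10. enqueue(19): size=3
11. dequeue(): size=2
12. enqueue(67): size=3
13. enqueue(42): size=3=cap → OVERFLOW (fail)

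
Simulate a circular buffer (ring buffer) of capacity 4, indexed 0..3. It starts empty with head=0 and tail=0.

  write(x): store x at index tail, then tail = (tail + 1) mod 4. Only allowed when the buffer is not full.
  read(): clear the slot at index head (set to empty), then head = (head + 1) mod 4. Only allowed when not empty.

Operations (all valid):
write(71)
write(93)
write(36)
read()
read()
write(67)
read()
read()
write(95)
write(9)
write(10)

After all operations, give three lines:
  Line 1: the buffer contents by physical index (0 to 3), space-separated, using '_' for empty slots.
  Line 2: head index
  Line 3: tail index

Answer: 95 9 10 _
0
3

Derivation:
write(71): buf=[71 _ _ _], head=0, tail=1, size=1
write(93): buf=[71 93 _ _], head=0, tail=2, size=2
write(36): buf=[71 93 36 _], head=0, tail=3, size=3
read(): buf=[_ 93 36 _], head=1, tail=3, size=2
read(): buf=[_ _ 36 _], head=2, tail=3, size=1
write(67): buf=[_ _ 36 67], head=2, tail=0, size=2
read(): buf=[_ _ _ 67], head=3, tail=0, size=1
read(): buf=[_ _ _ _], head=0, tail=0, size=0
write(95): buf=[95 _ _ _], head=0, tail=1, size=1
write(9): buf=[95 9 _ _], head=0, tail=2, size=2
write(10): buf=[95 9 10 _], head=0, tail=3, size=3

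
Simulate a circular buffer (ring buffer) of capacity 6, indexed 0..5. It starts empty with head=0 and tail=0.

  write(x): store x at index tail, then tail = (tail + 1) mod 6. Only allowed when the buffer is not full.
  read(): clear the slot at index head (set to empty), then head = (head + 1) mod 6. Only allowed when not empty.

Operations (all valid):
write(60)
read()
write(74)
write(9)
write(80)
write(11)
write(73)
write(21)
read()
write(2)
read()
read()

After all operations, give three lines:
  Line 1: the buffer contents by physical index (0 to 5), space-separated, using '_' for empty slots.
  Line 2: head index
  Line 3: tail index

write(60): buf=[60 _ _ _ _ _], head=0, tail=1, size=1
read(): buf=[_ _ _ _ _ _], head=1, tail=1, size=0
write(74): buf=[_ 74 _ _ _ _], head=1, tail=2, size=1
write(9): buf=[_ 74 9 _ _ _], head=1, tail=3, size=2
write(80): buf=[_ 74 9 80 _ _], head=1, tail=4, size=3
write(11): buf=[_ 74 9 80 11 _], head=1, tail=5, size=4
write(73): buf=[_ 74 9 80 11 73], head=1, tail=0, size=5
write(21): buf=[21 74 9 80 11 73], head=1, tail=1, size=6
read(): buf=[21 _ 9 80 11 73], head=2, tail=1, size=5
write(2): buf=[21 2 9 80 11 73], head=2, tail=2, size=6
read(): buf=[21 2 _ 80 11 73], head=3, tail=2, size=5
read(): buf=[21 2 _ _ 11 73], head=4, tail=2, size=4

Answer: 21 2 _ _ 11 73
4
2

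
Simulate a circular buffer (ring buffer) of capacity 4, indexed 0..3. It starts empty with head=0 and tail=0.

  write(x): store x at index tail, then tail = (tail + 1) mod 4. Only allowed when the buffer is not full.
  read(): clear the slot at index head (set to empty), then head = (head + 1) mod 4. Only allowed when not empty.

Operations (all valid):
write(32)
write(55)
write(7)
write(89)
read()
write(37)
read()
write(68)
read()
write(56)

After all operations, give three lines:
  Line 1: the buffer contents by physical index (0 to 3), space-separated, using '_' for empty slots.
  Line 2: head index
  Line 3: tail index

Answer: 37 68 56 89
3
3

Derivation:
write(32): buf=[32 _ _ _], head=0, tail=1, size=1
write(55): buf=[32 55 _ _], head=0, tail=2, size=2
write(7): buf=[32 55 7 _], head=0, tail=3, size=3
write(89): buf=[32 55 7 89], head=0, tail=0, size=4
read(): buf=[_ 55 7 89], head=1, tail=0, size=3
write(37): buf=[37 55 7 89], head=1, tail=1, size=4
read(): buf=[37 _ 7 89], head=2, tail=1, size=3
write(68): buf=[37 68 7 89], head=2, tail=2, size=4
read(): buf=[37 68 _ 89], head=3, tail=2, size=3
write(56): buf=[37 68 56 89], head=3, tail=3, size=4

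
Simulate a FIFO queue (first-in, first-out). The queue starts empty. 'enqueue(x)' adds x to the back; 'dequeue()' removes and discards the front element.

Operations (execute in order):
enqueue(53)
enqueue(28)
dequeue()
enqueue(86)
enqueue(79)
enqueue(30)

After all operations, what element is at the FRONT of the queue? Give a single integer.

enqueue(53): queue = [53]
enqueue(28): queue = [53, 28]
dequeue(): queue = [28]
enqueue(86): queue = [28, 86]
enqueue(79): queue = [28, 86, 79]
enqueue(30): queue = [28, 86, 79, 30]

Answer: 28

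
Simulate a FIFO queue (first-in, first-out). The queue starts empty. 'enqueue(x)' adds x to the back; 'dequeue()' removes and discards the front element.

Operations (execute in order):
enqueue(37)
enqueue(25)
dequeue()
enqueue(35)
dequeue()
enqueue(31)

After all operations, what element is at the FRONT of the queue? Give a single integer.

Answer: 35

Derivation:
enqueue(37): queue = [37]
enqueue(25): queue = [37, 25]
dequeue(): queue = [25]
enqueue(35): queue = [25, 35]
dequeue(): queue = [35]
enqueue(31): queue = [35, 31]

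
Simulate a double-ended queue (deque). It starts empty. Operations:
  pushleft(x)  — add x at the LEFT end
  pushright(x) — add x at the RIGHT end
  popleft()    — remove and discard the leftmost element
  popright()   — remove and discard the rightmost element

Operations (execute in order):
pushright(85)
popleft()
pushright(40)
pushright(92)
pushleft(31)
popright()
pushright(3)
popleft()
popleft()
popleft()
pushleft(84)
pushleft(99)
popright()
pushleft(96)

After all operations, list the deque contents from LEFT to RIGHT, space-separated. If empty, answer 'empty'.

Answer: 96 99

Derivation:
pushright(85): [85]
popleft(): []
pushright(40): [40]
pushright(92): [40, 92]
pushleft(31): [31, 40, 92]
popright(): [31, 40]
pushright(3): [31, 40, 3]
popleft(): [40, 3]
popleft(): [3]
popleft(): []
pushleft(84): [84]
pushleft(99): [99, 84]
popright(): [99]
pushleft(96): [96, 99]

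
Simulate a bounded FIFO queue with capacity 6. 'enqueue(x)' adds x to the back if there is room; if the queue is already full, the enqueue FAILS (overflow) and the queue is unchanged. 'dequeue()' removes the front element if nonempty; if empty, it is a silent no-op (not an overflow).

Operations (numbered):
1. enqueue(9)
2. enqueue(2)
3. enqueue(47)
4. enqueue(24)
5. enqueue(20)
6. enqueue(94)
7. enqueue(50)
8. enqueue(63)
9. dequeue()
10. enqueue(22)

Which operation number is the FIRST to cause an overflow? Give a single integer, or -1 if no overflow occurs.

Answer: 7

Derivation:
1. enqueue(9): size=1
2. enqueue(2): size=2
3. enqueue(47): size=3
4. enqueue(24): size=4
5. enqueue(20): size=5
6. enqueue(94): size=6
7. enqueue(50): size=6=cap → OVERFLOW (fail)
8. enqueue(63): size=6=cap → OVERFLOW (fail)
9. dequeue(): size=5
10. enqueue(22): size=6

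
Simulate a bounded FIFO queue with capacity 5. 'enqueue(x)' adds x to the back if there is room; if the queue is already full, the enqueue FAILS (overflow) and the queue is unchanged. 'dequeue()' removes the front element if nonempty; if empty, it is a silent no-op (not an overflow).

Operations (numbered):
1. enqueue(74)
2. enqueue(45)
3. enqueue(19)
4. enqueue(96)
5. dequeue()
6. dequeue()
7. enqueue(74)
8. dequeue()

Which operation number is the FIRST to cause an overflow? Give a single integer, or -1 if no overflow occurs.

Answer: -1

Derivation:
1. enqueue(74): size=1
2. enqueue(45): size=2
3. enqueue(19): size=3
4. enqueue(96): size=4
5. dequeue(): size=3
6. dequeue(): size=2
7. enqueue(74): size=3
8. dequeue(): size=2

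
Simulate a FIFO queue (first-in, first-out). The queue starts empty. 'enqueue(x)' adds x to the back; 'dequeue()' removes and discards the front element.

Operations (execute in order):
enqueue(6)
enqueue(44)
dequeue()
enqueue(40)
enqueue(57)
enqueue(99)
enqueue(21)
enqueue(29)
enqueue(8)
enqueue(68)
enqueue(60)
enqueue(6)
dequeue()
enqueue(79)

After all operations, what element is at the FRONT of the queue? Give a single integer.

enqueue(6): queue = [6]
enqueue(44): queue = [6, 44]
dequeue(): queue = [44]
enqueue(40): queue = [44, 40]
enqueue(57): queue = [44, 40, 57]
enqueue(99): queue = [44, 40, 57, 99]
enqueue(21): queue = [44, 40, 57, 99, 21]
enqueue(29): queue = [44, 40, 57, 99, 21, 29]
enqueue(8): queue = [44, 40, 57, 99, 21, 29, 8]
enqueue(68): queue = [44, 40, 57, 99, 21, 29, 8, 68]
enqueue(60): queue = [44, 40, 57, 99, 21, 29, 8, 68, 60]
enqueue(6): queue = [44, 40, 57, 99, 21, 29, 8, 68, 60, 6]
dequeue(): queue = [40, 57, 99, 21, 29, 8, 68, 60, 6]
enqueue(79): queue = [40, 57, 99, 21, 29, 8, 68, 60, 6, 79]

Answer: 40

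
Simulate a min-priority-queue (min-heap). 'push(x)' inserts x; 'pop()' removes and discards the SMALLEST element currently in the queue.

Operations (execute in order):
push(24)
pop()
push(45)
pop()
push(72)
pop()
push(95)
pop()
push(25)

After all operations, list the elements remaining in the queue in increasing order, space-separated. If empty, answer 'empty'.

Answer: 25

Derivation:
push(24): heap contents = [24]
pop() → 24: heap contents = []
push(45): heap contents = [45]
pop() → 45: heap contents = []
push(72): heap contents = [72]
pop() → 72: heap contents = []
push(95): heap contents = [95]
pop() → 95: heap contents = []
push(25): heap contents = [25]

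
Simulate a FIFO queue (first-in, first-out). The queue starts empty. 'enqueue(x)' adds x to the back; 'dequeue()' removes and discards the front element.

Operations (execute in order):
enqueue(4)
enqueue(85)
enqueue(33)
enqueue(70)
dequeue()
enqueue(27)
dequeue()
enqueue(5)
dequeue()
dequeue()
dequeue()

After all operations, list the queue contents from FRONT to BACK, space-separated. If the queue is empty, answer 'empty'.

enqueue(4): [4]
enqueue(85): [4, 85]
enqueue(33): [4, 85, 33]
enqueue(70): [4, 85, 33, 70]
dequeue(): [85, 33, 70]
enqueue(27): [85, 33, 70, 27]
dequeue(): [33, 70, 27]
enqueue(5): [33, 70, 27, 5]
dequeue(): [70, 27, 5]
dequeue(): [27, 5]
dequeue(): [5]

Answer: 5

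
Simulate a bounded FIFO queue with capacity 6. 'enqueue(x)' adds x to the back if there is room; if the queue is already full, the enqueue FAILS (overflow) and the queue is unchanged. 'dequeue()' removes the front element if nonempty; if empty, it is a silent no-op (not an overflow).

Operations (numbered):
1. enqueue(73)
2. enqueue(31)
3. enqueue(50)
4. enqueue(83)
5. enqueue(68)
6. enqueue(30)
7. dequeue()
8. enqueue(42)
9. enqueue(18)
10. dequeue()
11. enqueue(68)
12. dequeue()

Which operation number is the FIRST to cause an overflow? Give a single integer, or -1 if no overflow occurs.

1. enqueue(73): size=1
2. enqueue(31): size=2
3. enqueue(50): size=3
4. enqueue(83): size=4
5. enqueue(68): size=5
6. enqueue(30): size=6
7. dequeue(): size=5
8. enqueue(42): size=6
9. enqueue(18): size=6=cap → OVERFLOW (fail)
10. dequeue(): size=5
11. enqueue(68): size=6
12. dequeue(): size=5

Answer: 9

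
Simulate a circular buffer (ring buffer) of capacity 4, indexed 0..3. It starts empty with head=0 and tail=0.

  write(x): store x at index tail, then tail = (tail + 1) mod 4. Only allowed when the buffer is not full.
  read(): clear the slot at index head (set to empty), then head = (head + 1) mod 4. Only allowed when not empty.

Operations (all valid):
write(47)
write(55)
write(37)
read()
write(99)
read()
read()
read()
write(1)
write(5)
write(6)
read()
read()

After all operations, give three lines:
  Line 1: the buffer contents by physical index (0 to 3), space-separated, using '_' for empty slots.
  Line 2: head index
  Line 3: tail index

Answer: _ _ 6 _
2
3

Derivation:
write(47): buf=[47 _ _ _], head=0, tail=1, size=1
write(55): buf=[47 55 _ _], head=0, tail=2, size=2
write(37): buf=[47 55 37 _], head=0, tail=3, size=3
read(): buf=[_ 55 37 _], head=1, tail=3, size=2
write(99): buf=[_ 55 37 99], head=1, tail=0, size=3
read(): buf=[_ _ 37 99], head=2, tail=0, size=2
read(): buf=[_ _ _ 99], head=3, tail=0, size=1
read(): buf=[_ _ _ _], head=0, tail=0, size=0
write(1): buf=[1 _ _ _], head=0, tail=1, size=1
write(5): buf=[1 5 _ _], head=0, tail=2, size=2
write(6): buf=[1 5 6 _], head=0, tail=3, size=3
read(): buf=[_ 5 6 _], head=1, tail=3, size=2
read(): buf=[_ _ 6 _], head=2, tail=3, size=1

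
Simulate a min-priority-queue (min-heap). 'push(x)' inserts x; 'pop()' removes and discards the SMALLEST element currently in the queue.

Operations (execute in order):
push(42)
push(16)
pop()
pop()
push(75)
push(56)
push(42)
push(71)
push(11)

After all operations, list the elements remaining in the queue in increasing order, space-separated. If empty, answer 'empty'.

Answer: 11 42 56 71 75

Derivation:
push(42): heap contents = [42]
push(16): heap contents = [16, 42]
pop() → 16: heap contents = [42]
pop() → 42: heap contents = []
push(75): heap contents = [75]
push(56): heap contents = [56, 75]
push(42): heap contents = [42, 56, 75]
push(71): heap contents = [42, 56, 71, 75]
push(11): heap contents = [11, 42, 56, 71, 75]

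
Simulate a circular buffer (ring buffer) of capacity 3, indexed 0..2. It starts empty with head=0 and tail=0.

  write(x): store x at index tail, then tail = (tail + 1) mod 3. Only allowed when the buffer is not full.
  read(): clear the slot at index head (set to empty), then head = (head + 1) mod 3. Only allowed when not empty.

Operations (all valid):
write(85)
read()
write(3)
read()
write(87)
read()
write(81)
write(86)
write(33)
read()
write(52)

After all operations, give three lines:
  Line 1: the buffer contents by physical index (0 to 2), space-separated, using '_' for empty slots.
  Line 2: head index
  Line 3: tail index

Answer: 52 86 33
1
1

Derivation:
write(85): buf=[85 _ _], head=0, tail=1, size=1
read(): buf=[_ _ _], head=1, tail=1, size=0
write(3): buf=[_ 3 _], head=1, tail=2, size=1
read(): buf=[_ _ _], head=2, tail=2, size=0
write(87): buf=[_ _ 87], head=2, tail=0, size=1
read(): buf=[_ _ _], head=0, tail=0, size=0
write(81): buf=[81 _ _], head=0, tail=1, size=1
write(86): buf=[81 86 _], head=0, tail=2, size=2
write(33): buf=[81 86 33], head=0, tail=0, size=3
read(): buf=[_ 86 33], head=1, tail=0, size=2
write(52): buf=[52 86 33], head=1, tail=1, size=3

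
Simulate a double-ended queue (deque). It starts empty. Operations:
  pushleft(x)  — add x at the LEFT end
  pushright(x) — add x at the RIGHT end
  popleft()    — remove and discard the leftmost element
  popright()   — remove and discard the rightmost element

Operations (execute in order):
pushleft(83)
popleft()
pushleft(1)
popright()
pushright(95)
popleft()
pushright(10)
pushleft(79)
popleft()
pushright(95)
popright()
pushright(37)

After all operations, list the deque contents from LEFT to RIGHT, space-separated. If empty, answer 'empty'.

pushleft(83): [83]
popleft(): []
pushleft(1): [1]
popright(): []
pushright(95): [95]
popleft(): []
pushright(10): [10]
pushleft(79): [79, 10]
popleft(): [10]
pushright(95): [10, 95]
popright(): [10]
pushright(37): [10, 37]

Answer: 10 37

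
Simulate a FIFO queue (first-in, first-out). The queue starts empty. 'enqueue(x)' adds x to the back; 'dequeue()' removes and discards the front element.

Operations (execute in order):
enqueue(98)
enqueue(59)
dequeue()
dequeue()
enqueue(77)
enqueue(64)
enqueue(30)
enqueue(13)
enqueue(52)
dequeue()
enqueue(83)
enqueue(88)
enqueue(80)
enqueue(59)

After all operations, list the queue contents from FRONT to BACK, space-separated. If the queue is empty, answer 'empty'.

Answer: 64 30 13 52 83 88 80 59

Derivation:
enqueue(98): [98]
enqueue(59): [98, 59]
dequeue(): [59]
dequeue(): []
enqueue(77): [77]
enqueue(64): [77, 64]
enqueue(30): [77, 64, 30]
enqueue(13): [77, 64, 30, 13]
enqueue(52): [77, 64, 30, 13, 52]
dequeue(): [64, 30, 13, 52]
enqueue(83): [64, 30, 13, 52, 83]
enqueue(88): [64, 30, 13, 52, 83, 88]
enqueue(80): [64, 30, 13, 52, 83, 88, 80]
enqueue(59): [64, 30, 13, 52, 83, 88, 80, 59]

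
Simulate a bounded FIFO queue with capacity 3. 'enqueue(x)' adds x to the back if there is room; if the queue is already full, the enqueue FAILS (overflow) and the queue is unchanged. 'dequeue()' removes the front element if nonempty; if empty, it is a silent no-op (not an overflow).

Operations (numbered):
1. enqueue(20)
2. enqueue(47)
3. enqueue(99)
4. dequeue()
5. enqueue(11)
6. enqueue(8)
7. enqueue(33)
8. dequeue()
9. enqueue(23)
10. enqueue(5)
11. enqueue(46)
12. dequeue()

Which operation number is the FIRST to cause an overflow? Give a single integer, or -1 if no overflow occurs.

1. enqueue(20): size=1
2. enqueue(47): size=2
3. enqueue(99): size=3
4. dequeue(): size=2
5. enqueue(11): size=3
6. enqueue(8): size=3=cap → OVERFLOW (fail)
7. enqueue(33): size=3=cap → OVERFLOW (fail)
8. dequeue(): size=2
9. enqueue(23): size=3
10. enqueue(5): size=3=cap → OVERFLOW (fail)
11. enqueue(46): size=3=cap → OVERFLOW (fail)
12. dequeue(): size=2

Answer: 6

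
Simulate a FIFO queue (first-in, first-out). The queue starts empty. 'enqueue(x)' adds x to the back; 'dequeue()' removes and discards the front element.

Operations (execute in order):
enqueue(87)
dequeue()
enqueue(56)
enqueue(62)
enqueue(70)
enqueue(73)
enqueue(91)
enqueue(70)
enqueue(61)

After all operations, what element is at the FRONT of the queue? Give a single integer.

Answer: 56

Derivation:
enqueue(87): queue = [87]
dequeue(): queue = []
enqueue(56): queue = [56]
enqueue(62): queue = [56, 62]
enqueue(70): queue = [56, 62, 70]
enqueue(73): queue = [56, 62, 70, 73]
enqueue(91): queue = [56, 62, 70, 73, 91]
enqueue(70): queue = [56, 62, 70, 73, 91, 70]
enqueue(61): queue = [56, 62, 70, 73, 91, 70, 61]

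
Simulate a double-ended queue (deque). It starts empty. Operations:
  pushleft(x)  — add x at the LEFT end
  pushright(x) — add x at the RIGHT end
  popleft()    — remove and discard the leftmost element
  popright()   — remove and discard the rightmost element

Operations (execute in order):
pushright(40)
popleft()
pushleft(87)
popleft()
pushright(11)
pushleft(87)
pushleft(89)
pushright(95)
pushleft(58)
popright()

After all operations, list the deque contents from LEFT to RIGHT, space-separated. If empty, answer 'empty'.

pushright(40): [40]
popleft(): []
pushleft(87): [87]
popleft(): []
pushright(11): [11]
pushleft(87): [87, 11]
pushleft(89): [89, 87, 11]
pushright(95): [89, 87, 11, 95]
pushleft(58): [58, 89, 87, 11, 95]
popright(): [58, 89, 87, 11]

Answer: 58 89 87 11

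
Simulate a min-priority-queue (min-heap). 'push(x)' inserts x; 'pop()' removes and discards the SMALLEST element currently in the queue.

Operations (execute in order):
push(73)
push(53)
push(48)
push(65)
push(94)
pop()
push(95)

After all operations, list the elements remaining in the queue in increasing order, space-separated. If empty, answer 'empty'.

push(73): heap contents = [73]
push(53): heap contents = [53, 73]
push(48): heap contents = [48, 53, 73]
push(65): heap contents = [48, 53, 65, 73]
push(94): heap contents = [48, 53, 65, 73, 94]
pop() → 48: heap contents = [53, 65, 73, 94]
push(95): heap contents = [53, 65, 73, 94, 95]

Answer: 53 65 73 94 95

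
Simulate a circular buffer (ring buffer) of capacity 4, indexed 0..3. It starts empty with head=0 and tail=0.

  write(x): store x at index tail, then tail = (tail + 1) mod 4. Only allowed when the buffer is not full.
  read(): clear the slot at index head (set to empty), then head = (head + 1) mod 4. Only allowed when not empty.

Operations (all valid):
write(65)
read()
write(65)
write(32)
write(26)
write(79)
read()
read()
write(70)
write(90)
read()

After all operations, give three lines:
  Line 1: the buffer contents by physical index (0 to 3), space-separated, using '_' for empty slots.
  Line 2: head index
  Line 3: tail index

write(65): buf=[65 _ _ _], head=0, tail=1, size=1
read(): buf=[_ _ _ _], head=1, tail=1, size=0
write(65): buf=[_ 65 _ _], head=1, tail=2, size=1
write(32): buf=[_ 65 32 _], head=1, tail=3, size=2
write(26): buf=[_ 65 32 26], head=1, tail=0, size=3
write(79): buf=[79 65 32 26], head=1, tail=1, size=4
read(): buf=[79 _ 32 26], head=2, tail=1, size=3
read(): buf=[79 _ _ 26], head=3, tail=1, size=2
write(70): buf=[79 70 _ 26], head=3, tail=2, size=3
write(90): buf=[79 70 90 26], head=3, tail=3, size=4
read(): buf=[79 70 90 _], head=0, tail=3, size=3

Answer: 79 70 90 _
0
3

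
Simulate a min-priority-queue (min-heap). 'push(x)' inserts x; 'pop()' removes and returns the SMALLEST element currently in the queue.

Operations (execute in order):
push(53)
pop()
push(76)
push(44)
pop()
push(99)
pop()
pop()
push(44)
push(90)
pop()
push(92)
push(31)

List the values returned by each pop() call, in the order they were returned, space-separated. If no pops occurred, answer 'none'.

Answer: 53 44 76 99 44

Derivation:
push(53): heap contents = [53]
pop() → 53: heap contents = []
push(76): heap contents = [76]
push(44): heap contents = [44, 76]
pop() → 44: heap contents = [76]
push(99): heap contents = [76, 99]
pop() → 76: heap contents = [99]
pop() → 99: heap contents = []
push(44): heap contents = [44]
push(90): heap contents = [44, 90]
pop() → 44: heap contents = [90]
push(92): heap contents = [90, 92]
push(31): heap contents = [31, 90, 92]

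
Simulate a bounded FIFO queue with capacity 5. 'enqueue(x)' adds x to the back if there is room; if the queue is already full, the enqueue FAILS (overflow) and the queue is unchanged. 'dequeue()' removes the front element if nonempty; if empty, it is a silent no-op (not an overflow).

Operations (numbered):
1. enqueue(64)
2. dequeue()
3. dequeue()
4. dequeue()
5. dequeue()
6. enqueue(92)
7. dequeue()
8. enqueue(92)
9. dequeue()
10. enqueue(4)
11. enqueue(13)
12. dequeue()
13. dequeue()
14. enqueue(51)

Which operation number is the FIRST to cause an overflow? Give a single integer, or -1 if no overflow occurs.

Answer: -1

Derivation:
1. enqueue(64): size=1
2. dequeue(): size=0
3. dequeue(): empty, no-op, size=0
4. dequeue(): empty, no-op, size=0
5. dequeue(): empty, no-op, size=0
6. enqueue(92): size=1
7. dequeue(): size=0
8. enqueue(92): size=1
9. dequeue(): size=0
10. enqueue(4): size=1
11. enqueue(13): size=2
12. dequeue(): size=1
13. dequeue(): size=0
14. enqueue(51): size=1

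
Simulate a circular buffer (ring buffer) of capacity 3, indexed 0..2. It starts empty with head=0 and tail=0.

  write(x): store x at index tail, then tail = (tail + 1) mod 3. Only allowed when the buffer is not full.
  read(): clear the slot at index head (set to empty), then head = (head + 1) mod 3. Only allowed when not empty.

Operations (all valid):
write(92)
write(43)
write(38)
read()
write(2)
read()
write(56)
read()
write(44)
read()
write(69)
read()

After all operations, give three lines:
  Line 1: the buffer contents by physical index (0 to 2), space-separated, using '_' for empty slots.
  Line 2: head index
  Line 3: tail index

write(92): buf=[92 _ _], head=0, tail=1, size=1
write(43): buf=[92 43 _], head=0, tail=2, size=2
write(38): buf=[92 43 38], head=0, tail=0, size=3
read(): buf=[_ 43 38], head=1, tail=0, size=2
write(2): buf=[2 43 38], head=1, tail=1, size=3
read(): buf=[2 _ 38], head=2, tail=1, size=2
write(56): buf=[2 56 38], head=2, tail=2, size=3
read(): buf=[2 56 _], head=0, tail=2, size=2
write(44): buf=[2 56 44], head=0, tail=0, size=3
read(): buf=[_ 56 44], head=1, tail=0, size=2
write(69): buf=[69 56 44], head=1, tail=1, size=3
read(): buf=[69 _ 44], head=2, tail=1, size=2

Answer: 69 _ 44
2
1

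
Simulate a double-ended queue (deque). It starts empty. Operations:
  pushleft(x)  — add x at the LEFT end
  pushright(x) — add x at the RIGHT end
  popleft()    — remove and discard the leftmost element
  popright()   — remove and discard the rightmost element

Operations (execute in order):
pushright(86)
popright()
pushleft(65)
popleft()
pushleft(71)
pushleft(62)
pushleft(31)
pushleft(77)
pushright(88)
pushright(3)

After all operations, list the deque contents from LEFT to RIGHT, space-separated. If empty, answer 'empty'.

pushright(86): [86]
popright(): []
pushleft(65): [65]
popleft(): []
pushleft(71): [71]
pushleft(62): [62, 71]
pushleft(31): [31, 62, 71]
pushleft(77): [77, 31, 62, 71]
pushright(88): [77, 31, 62, 71, 88]
pushright(3): [77, 31, 62, 71, 88, 3]

Answer: 77 31 62 71 88 3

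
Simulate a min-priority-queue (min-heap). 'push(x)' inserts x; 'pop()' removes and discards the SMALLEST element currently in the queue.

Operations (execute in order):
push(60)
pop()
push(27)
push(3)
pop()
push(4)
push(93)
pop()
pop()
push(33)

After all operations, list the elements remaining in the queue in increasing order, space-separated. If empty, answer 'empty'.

Answer: 33 93

Derivation:
push(60): heap contents = [60]
pop() → 60: heap contents = []
push(27): heap contents = [27]
push(3): heap contents = [3, 27]
pop() → 3: heap contents = [27]
push(4): heap contents = [4, 27]
push(93): heap contents = [4, 27, 93]
pop() → 4: heap contents = [27, 93]
pop() → 27: heap contents = [93]
push(33): heap contents = [33, 93]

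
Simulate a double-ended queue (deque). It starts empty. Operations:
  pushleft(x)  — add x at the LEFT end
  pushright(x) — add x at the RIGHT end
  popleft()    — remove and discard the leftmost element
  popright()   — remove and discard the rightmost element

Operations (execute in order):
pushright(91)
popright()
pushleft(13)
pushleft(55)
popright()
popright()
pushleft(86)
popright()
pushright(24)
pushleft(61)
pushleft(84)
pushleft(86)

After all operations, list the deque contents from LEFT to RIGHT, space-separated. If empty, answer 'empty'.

pushright(91): [91]
popright(): []
pushleft(13): [13]
pushleft(55): [55, 13]
popright(): [55]
popright(): []
pushleft(86): [86]
popright(): []
pushright(24): [24]
pushleft(61): [61, 24]
pushleft(84): [84, 61, 24]
pushleft(86): [86, 84, 61, 24]

Answer: 86 84 61 24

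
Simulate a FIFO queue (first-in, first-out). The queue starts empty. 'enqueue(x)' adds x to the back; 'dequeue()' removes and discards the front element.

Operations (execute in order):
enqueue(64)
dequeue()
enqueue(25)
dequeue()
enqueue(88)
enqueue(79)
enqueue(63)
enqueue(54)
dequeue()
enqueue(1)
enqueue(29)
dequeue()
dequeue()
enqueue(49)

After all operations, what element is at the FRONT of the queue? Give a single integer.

enqueue(64): queue = [64]
dequeue(): queue = []
enqueue(25): queue = [25]
dequeue(): queue = []
enqueue(88): queue = [88]
enqueue(79): queue = [88, 79]
enqueue(63): queue = [88, 79, 63]
enqueue(54): queue = [88, 79, 63, 54]
dequeue(): queue = [79, 63, 54]
enqueue(1): queue = [79, 63, 54, 1]
enqueue(29): queue = [79, 63, 54, 1, 29]
dequeue(): queue = [63, 54, 1, 29]
dequeue(): queue = [54, 1, 29]
enqueue(49): queue = [54, 1, 29, 49]

Answer: 54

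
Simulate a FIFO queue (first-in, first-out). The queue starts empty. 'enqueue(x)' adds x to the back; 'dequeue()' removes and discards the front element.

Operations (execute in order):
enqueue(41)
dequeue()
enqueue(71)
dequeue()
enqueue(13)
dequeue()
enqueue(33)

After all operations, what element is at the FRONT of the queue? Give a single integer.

Answer: 33

Derivation:
enqueue(41): queue = [41]
dequeue(): queue = []
enqueue(71): queue = [71]
dequeue(): queue = []
enqueue(13): queue = [13]
dequeue(): queue = []
enqueue(33): queue = [33]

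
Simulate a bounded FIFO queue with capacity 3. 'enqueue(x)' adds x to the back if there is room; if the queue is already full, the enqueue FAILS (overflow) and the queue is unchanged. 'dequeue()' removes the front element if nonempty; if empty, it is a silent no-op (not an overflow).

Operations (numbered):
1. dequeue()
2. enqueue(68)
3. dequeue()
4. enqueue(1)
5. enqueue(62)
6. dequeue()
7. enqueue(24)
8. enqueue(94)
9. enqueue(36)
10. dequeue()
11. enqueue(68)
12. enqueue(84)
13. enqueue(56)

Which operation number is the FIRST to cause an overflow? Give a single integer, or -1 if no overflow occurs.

Answer: 9

Derivation:
1. dequeue(): empty, no-op, size=0
2. enqueue(68): size=1
3. dequeue(): size=0
4. enqueue(1): size=1
5. enqueue(62): size=2
6. dequeue(): size=1
7. enqueue(24): size=2
8. enqueue(94): size=3
9. enqueue(36): size=3=cap → OVERFLOW (fail)
10. dequeue(): size=2
11. enqueue(68): size=3
12. enqueue(84): size=3=cap → OVERFLOW (fail)
13. enqueue(56): size=3=cap → OVERFLOW (fail)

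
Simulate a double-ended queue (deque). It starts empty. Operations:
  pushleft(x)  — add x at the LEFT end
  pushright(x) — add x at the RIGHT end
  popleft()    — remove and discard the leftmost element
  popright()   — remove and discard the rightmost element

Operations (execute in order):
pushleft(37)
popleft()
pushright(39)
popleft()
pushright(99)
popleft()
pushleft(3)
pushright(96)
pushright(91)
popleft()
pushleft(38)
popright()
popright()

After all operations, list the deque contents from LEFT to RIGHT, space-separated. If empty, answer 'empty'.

Answer: 38

Derivation:
pushleft(37): [37]
popleft(): []
pushright(39): [39]
popleft(): []
pushright(99): [99]
popleft(): []
pushleft(3): [3]
pushright(96): [3, 96]
pushright(91): [3, 96, 91]
popleft(): [96, 91]
pushleft(38): [38, 96, 91]
popright(): [38, 96]
popright(): [38]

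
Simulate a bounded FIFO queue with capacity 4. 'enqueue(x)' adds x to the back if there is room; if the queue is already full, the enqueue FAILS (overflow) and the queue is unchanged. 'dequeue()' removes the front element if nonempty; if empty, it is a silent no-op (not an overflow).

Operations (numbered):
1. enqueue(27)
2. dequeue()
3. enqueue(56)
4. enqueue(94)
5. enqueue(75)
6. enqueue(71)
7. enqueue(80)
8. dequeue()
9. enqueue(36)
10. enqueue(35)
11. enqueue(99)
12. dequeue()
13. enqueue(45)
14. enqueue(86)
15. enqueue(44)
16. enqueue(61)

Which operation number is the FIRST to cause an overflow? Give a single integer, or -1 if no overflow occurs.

1. enqueue(27): size=1
2. dequeue(): size=0
3. enqueue(56): size=1
4. enqueue(94): size=2
5. enqueue(75): size=3
6. enqueue(71): size=4
7. enqueue(80): size=4=cap → OVERFLOW (fail)
8. dequeue(): size=3
9. enqueue(36): size=4
10. enqueue(35): size=4=cap → OVERFLOW (fail)
11. enqueue(99): size=4=cap → OVERFLOW (fail)
12. dequeue(): size=3
13. enqueue(45): size=4
14. enqueue(86): size=4=cap → OVERFLOW (fail)
15. enqueue(44): size=4=cap → OVERFLOW (fail)
16. enqueue(61): size=4=cap → OVERFLOW (fail)

Answer: 7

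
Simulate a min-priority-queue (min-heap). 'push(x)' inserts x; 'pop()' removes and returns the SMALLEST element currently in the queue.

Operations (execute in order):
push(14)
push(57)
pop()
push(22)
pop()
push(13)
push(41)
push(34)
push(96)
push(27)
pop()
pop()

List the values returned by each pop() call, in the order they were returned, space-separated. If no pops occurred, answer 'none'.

push(14): heap contents = [14]
push(57): heap contents = [14, 57]
pop() → 14: heap contents = [57]
push(22): heap contents = [22, 57]
pop() → 22: heap contents = [57]
push(13): heap contents = [13, 57]
push(41): heap contents = [13, 41, 57]
push(34): heap contents = [13, 34, 41, 57]
push(96): heap contents = [13, 34, 41, 57, 96]
push(27): heap contents = [13, 27, 34, 41, 57, 96]
pop() → 13: heap contents = [27, 34, 41, 57, 96]
pop() → 27: heap contents = [34, 41, 57, 96]

Answer: 14 22 13 27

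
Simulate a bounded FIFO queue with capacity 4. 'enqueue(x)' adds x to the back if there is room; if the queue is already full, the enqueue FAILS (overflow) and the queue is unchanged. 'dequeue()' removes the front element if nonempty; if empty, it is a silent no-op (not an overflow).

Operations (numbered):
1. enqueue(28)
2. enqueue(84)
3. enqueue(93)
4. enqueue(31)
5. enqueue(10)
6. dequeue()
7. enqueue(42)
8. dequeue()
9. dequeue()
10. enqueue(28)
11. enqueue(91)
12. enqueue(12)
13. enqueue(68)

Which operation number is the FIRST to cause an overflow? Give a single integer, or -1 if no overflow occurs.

Answer: 5

Derivation:
1. enqueue(28): size=1
2. enqueue(84): size=2
3. enqueue(93): size=3
4. enqueue(31): size=4
5. enqueue(10): size=4=cap → OVERFLOW (fail)
6. dequeue(): size=3
7. enqueue(42): size=4
8. dequeue(): size=3
9. dequeue(): size=2
10. enqueue(28): size=3
11. enqueue(91): size=4
12. enqueue(12): size=4=cap → OVERFLOW (fail)
13. enqueue(68): size=4=cap → OVERFLOW (fail)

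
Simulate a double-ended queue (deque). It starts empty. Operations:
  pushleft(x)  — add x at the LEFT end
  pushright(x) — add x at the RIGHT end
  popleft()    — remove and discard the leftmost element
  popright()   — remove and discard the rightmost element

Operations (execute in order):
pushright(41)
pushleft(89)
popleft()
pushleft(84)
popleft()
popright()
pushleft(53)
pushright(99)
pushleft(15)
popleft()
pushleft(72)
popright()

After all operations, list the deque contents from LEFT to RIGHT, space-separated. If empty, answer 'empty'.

Answer: 72 53

Derivation:
pushright(41): [41]
pushleft(89): [89, 41]
popleft(): [41]
pushleft(84): [84, 41]
popleft(): [41]
popright(): []
pushleft(53): [53]
pushright(99): [53, 99]
pushleft(15): [15, 53, 99]
popleft(): [53, 99]
pushleft(72): [72, 53, 99]
popright(): [72, 53]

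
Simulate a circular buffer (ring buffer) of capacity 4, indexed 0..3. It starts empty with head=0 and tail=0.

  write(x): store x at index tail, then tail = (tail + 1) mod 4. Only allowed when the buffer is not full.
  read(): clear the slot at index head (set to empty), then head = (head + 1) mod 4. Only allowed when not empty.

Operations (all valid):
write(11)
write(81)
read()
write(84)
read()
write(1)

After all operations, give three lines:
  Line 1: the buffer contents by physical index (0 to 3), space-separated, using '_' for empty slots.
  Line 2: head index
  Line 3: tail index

write(11): buf=[11 _ _ _], head=0, tail=1, size=1
write(81): buf=[11 81 _ _], head=0, tail=2, size=2
read(): buf=[_ 81 _ _], head=1, tail=2, size=1
write(84): buf=[_ 81 84 _], head=1, tail=3, size=2
read(): buf=[_ _ 84 _], head=2, tail=3, size=1
write(1): buf=[_ _ 84 1], head=2, tail=0, size=2

Answer: _ _ 84 1
2
0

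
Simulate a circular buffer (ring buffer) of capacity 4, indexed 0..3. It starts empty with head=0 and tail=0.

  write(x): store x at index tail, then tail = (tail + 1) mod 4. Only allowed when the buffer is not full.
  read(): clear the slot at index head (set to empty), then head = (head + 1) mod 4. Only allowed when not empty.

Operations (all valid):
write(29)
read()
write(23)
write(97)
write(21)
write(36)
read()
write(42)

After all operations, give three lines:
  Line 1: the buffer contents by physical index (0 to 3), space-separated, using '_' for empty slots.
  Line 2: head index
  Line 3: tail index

Answer: 36 42 97 21
2
2

Derivation:
write(29): buf=[29 _ _ _], head=0, tail=1, size=1
read(): buf=[_ _ _ _], head=1, tail=1, size=0
write(23): buf=[_ 23 _ _], head=1, tail=2, size=1
write(97): buf=[_ 23 97 _], head=1, tail=3, size=2
write(21): buf=[_ 23 97 21], head=1, tail=0, size=3
write(36): buf=[36 23 97 21], head=1, tail=1, size=4
read(): buf=[36 _ 97 21], head=2, tail=1, size=3
write(42): buf=[36 42 97 21], head=2, tail=2, size=4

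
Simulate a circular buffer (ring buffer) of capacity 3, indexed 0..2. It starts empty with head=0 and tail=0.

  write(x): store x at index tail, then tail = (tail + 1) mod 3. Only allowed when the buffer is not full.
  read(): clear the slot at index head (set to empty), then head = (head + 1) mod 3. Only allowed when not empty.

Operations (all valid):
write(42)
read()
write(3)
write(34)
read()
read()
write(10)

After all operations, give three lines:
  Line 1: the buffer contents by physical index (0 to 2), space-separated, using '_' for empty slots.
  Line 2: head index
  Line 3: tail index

Answer: 10 _ _
0
1

Derivation:
write(42): buf=[42 _ _], head=0, tail=1, size=1
read(): buf=[_ _ _], head=1, tail=1, size=0
write(3): buf=[_ 3 _], head=1, tail=2, size=1
write(34): buf=[_ 3 34], head=1, tail=0, size=2
read(): buf=[_ _ 34], head=2, tail=0, size=1
read(): buf=[_ _ _], head=0, tail=0, size=0
write(10): buf=[10 _ _], head=0, tail=1, size=1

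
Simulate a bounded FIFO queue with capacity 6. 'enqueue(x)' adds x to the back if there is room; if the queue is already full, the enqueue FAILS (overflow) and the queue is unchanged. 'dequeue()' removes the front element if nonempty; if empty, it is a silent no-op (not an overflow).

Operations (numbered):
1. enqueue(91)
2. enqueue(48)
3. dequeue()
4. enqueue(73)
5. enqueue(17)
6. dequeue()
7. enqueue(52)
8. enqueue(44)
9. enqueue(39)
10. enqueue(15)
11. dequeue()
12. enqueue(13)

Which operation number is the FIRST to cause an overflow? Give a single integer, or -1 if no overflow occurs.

Answer: -1

Derivation:
1. enqueue(91): size=1
2. enqueue(48): size=2
3. dequeue(): size=1
4. enqueue(73): size=2
5. enqueue(17): size=3
6. dequeue(): size=2
7. enqueue(52): size=3
8. enqueue(44): size=4
9. enqueue(39): size=5
10. enqueue(15): size=6
11. dequeue(): size=5
12. enqueue(13): size=6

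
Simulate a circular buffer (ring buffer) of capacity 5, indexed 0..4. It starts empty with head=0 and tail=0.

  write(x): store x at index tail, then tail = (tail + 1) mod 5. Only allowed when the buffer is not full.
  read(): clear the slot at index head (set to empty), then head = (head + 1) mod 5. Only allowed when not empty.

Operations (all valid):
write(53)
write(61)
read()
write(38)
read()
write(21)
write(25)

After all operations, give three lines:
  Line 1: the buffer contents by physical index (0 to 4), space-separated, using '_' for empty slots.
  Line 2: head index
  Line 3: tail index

write(53): buf=[53 _ _ _ _], head=0, tail=1, size=1
write(61): buf=[53 61 _ _ _], head=0, tail=2, size=2
read(): buf=[_ 61 _ _ _], head=1, tail=2, size=1
write(38): buf=[_ 61 38 _ _], head=1, tail=3, size=2
read(): buf=[_ _ 38 _ _], head=2, tail=3, size=1
write(21): buf=[_ _ 38 21 _], head=2, tail=4, size=2
write(25): buf=[_ _ 38 21 25], head=2, tail=0, size=3

Answer: _ _ 38 21 25
2
0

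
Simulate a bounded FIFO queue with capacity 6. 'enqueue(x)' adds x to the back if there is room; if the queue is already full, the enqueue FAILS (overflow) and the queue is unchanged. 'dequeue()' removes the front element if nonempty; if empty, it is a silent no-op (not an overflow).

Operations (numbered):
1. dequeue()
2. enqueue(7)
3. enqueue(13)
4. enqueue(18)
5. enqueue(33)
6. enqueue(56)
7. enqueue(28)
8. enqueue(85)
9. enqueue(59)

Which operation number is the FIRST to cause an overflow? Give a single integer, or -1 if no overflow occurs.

1. dequeue(): empty, no-op, size=0
2. enqueue(7): size=1
3. enqueue(13): size=2
4. enqueue(18): size=3
5. enqueue(33): size=4
6. enqueue(56): size=5
7. enqueue(28): size=6
8. enqueue(85): size=6=cap → OVERFLOW (fail)
9. enqueue(59): size=6=cap → OVERFLOW (fail)

Answer: 8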